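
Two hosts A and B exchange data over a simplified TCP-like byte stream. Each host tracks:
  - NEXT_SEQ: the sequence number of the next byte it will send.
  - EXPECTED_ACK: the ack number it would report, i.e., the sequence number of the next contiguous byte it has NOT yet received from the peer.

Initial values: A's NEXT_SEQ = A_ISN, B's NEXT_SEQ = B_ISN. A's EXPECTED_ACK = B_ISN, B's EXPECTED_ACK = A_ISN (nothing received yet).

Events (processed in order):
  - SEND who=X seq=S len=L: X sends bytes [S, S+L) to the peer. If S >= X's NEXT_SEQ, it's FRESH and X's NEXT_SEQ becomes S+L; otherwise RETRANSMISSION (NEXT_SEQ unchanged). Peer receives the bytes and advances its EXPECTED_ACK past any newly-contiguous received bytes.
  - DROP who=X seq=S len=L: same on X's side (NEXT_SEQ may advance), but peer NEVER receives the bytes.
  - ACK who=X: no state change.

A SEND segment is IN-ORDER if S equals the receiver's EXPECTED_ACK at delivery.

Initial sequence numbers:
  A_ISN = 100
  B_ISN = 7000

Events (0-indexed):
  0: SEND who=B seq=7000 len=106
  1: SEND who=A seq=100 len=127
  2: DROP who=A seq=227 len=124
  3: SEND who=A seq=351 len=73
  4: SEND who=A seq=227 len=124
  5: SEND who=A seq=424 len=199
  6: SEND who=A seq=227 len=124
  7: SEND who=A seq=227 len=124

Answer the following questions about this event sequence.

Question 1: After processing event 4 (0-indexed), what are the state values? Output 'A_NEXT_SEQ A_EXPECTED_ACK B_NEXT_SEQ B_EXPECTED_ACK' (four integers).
After event 0: A_seq=100 A_ack=7106 B_seq=7106 B_ack=100
After event 1: A_seq=227 A_ack=7106 B_seq=7106 B_ack=227
After event 2: A_seq=351 A_ack=7106 B_seq=7106 B_ack=227
After event 3: A_seq=424 A_ack=7106 B_seq=7106 B_ack=227
After event 4: A_seq=424 A_ack=7106 B_seq=7106 B_ack=424

424 7106 7106 424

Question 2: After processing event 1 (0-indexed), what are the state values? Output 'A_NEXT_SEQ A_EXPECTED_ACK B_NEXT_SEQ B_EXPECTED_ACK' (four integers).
After event 0: A_seq=100 A_ack=7106 B_seq=7106 B_ack=100
After event 1: A_seq=227 A_ack=7106 B_seq=7106 B_ack=227

227 7106 7106 227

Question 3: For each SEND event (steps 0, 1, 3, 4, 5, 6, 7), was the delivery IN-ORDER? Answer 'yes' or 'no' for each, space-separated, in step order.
Step 0: SEND seq=7000 -> in-order
Step 1: SEND seq=100 -> in-order
Step 3: SEND seq=351 -> out-of-order
Step 4: SEND seq=227 -> in-order
Step 5: SEND seq=424 -> in-order
Step 6: SEND seq=227 -> out-of-order
Step 7: SEND seq=227 -> out-of-order

Answer: yes yes no yes yes no no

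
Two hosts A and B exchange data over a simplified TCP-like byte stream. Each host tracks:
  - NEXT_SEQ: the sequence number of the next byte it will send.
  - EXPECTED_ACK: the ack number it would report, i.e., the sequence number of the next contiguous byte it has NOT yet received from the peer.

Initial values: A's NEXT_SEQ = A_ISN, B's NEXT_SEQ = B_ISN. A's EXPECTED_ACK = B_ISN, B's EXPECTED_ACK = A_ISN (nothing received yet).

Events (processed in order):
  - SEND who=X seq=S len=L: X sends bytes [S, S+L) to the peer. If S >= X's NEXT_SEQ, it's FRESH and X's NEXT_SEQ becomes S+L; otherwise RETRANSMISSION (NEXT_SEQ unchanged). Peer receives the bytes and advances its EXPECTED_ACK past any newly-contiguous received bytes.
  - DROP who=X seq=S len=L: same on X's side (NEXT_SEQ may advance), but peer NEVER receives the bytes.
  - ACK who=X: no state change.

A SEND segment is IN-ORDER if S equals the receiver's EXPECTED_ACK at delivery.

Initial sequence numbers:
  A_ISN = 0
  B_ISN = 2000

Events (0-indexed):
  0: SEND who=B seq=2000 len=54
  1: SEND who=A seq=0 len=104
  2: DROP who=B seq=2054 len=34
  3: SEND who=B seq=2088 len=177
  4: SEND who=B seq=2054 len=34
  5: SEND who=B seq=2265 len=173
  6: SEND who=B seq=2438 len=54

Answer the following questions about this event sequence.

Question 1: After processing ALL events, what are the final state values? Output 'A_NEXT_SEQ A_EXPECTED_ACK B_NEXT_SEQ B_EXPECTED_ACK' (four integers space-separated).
After event 0: A_seq=0 A_ack=2054 B_seq=2054 B_ack=0
After event 1: A_seq=104 A_ack=2054 B_seq=2054 B_ack=104
After event 2: A_seq=104 A_ack=2054 B_seq=2088 B_ack=104
After event 3: A_seq=104 A_ack=2054 B_seq=2265 B_ack=104
After event 4: A_seq=104 A_ack=2265 B_seq=2265 B_ack=104
After event 5: A_seq=104 A_ack=2438 B_seq=2438 B_ack=104
After event 6: A_seq=104 A_ack=2492 B_seq=2492 B_ack=104

Answer: 104 2492 2492 104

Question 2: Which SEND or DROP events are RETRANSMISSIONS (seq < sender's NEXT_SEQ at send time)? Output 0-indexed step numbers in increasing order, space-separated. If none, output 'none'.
Answer: 4

Derivation:
Step 0: SEND seq=2000 -> fresh
Step 1: SEND seq=0 -> fresh
Step 2: DROP seq=2054 -> fresh
Step 3: SEND seq=2088 -> fresh
Step 4: SEND seq=2054 -> retransmit
Step 5: SEND seq=2265 -> fresh
Step 6: SEND seq=2438 -> fresh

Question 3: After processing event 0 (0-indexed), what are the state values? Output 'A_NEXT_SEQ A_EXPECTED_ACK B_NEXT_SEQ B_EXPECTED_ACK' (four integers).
After event 0: A_seq=0 A_ack=2054 B_seq=2054 B_ack=0

0 2054 2054 0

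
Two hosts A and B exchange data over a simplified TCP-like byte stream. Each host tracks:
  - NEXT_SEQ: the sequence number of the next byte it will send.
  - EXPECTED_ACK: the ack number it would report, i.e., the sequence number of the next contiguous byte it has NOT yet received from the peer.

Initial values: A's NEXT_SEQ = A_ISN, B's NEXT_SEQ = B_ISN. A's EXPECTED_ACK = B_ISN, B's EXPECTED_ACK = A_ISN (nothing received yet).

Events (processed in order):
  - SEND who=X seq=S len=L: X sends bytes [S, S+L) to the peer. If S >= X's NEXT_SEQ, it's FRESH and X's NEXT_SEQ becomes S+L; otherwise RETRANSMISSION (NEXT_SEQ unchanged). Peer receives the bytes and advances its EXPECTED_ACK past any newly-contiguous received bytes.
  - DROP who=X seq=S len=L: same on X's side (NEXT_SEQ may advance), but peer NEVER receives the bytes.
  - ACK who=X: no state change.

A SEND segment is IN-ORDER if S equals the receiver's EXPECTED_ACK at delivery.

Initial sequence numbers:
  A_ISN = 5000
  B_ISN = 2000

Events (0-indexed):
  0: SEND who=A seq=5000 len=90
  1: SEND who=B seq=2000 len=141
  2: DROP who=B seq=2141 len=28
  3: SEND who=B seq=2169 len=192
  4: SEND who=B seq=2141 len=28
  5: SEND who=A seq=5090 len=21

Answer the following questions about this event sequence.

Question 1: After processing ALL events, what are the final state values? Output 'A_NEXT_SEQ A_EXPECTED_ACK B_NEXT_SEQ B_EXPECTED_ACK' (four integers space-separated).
After event 0: A_seq=5090 A_ack=2000 B_seq=2000 B_ack=5090
After event 1: A_seq=5090 A_ack=2141 B_seq=2141 B_ack=5090
After event 2: A_seq=5090 A_ack=2141 B_seq=2169 B_ack=5090
After event 3: A_seq=5090 A_ack=2141 B_seq=2361 B_ack=5090
After event 4: A_seq=5090 A_ack=2361 B_seq=2361 B_ack=5090
After event 5: A_seq=5111 A_ack=2361 B_seq=2361 B_ack=5111

Answer: 5111 2361 2361 5111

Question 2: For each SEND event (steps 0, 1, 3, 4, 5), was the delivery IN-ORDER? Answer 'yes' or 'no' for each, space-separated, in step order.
Step 0: SEND seq=5000 -> in-order
Step 1: SEND seq=2000 -> in-order
Step 3: SEND seq=2169 -> out-of-order
Step 4: SEND seq=2141 -> in-order
Step 5: SEND seq=5090 -> in-order

Answer: yes yes no yes yes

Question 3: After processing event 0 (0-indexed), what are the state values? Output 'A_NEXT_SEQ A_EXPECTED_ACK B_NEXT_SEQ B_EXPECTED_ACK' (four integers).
After event 0: A_seq=5090 A_ack=2000 B_seq=2000 B_ack=5090

5090 2000 2000 5090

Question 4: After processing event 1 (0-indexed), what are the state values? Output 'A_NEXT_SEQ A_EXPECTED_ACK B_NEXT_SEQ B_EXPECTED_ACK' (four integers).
After event 0: A_seq=5090 A_ack=2000 B_seq=2000 B_ack=5090
After event 1: A_seq=5090 A_ack=2141 B_seq=2141 B_ack=5090

5090 2141 2141 5090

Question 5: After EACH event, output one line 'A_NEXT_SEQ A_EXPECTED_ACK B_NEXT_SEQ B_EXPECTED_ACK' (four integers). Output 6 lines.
5090 2000 2000 5090
5090 2141 2141 5090
5090 2141 2169 5090
5090 2141 2361 5090
5090 2361 2361 5090
5111 2361 2361 5111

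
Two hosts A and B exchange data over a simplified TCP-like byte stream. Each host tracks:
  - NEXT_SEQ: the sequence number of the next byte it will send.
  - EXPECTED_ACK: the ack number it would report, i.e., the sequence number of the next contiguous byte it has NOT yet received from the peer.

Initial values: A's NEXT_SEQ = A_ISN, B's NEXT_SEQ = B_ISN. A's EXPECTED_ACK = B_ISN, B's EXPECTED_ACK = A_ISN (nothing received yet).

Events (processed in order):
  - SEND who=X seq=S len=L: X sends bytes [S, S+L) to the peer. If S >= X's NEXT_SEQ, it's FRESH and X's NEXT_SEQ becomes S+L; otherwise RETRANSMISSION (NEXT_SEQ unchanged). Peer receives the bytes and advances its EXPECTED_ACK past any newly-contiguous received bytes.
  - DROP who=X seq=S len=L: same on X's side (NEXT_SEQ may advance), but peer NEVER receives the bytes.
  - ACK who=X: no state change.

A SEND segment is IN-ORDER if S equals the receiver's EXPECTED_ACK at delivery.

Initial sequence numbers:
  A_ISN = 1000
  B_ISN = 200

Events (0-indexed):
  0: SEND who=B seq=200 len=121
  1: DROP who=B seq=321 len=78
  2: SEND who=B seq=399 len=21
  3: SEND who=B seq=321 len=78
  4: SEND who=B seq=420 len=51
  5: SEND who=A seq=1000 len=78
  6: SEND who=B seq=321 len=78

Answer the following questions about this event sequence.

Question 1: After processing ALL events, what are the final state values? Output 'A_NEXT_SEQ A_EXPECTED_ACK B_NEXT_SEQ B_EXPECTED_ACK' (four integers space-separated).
After event 0: A_seq=1000 A_ack=321 B_seq=321 B_ack=1000
After event 1: A_seq=1000 A_ack=321 B_seq=399 B_ack=1000
After event 2: A_seq=1000 A_ack=321 B_seq=420 B_ack=1000
After event 3: A_seq=1000 A_ack=420 B_seq=420 B_ack=1000
After event 4: A_seq=1000 A_ack=471 B_seq=471 B_ack=1000
After event 5: A_seq=1078 A_ack=471 B_seq=471 B_ack=1078
After event 6: A_seq=1078 A_ack=471 B_seq=471 B_ack=1078

Answer: 1078 471 471 1078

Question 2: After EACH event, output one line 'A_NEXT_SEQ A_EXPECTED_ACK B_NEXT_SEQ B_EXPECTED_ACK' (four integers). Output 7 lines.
1000 321 321 1000
1000 321 399 1000
1000 321 420 1000
1000 420 420 1000
1000 471 471 1000
1078 471 471 1078
1078 471 471 1078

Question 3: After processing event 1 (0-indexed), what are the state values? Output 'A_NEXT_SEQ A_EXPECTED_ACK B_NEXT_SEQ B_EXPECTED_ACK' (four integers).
After event 0: A_seq=1000 A_ack=321 B_seq=321 B_ack=1000
After event 1: A_seq=1000 A_ack=321 B_seq=399 B_ack=1000

1000 321 399 1000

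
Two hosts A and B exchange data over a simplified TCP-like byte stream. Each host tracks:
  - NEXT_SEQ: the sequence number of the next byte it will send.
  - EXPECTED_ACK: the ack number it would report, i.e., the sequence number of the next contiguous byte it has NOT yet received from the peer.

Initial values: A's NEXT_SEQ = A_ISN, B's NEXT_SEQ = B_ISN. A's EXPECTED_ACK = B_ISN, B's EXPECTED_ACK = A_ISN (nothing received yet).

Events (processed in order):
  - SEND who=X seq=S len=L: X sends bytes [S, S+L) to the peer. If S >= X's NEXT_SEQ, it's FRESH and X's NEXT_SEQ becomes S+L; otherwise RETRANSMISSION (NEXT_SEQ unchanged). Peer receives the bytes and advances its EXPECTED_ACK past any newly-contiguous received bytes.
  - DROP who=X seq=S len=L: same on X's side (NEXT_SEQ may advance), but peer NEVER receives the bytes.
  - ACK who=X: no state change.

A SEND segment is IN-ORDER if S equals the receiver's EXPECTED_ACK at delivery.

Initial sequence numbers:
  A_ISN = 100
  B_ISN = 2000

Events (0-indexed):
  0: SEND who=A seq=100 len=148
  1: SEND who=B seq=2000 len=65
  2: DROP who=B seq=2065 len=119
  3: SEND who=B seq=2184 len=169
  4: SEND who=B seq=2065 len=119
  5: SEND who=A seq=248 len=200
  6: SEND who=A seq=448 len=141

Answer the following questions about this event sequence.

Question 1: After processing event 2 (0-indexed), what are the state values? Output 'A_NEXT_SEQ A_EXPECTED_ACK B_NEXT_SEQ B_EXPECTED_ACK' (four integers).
After event 0: A_seq=248 A_ack=2000 B_seq=2000 B_ack=248
After event 1: A_seq=248 A_ack=2065 B_seq=2065 B_ack=248
After event 2: A_seq=248 A_ack=2065 B_seq=2184 B_ack=248

248 2065 2184 248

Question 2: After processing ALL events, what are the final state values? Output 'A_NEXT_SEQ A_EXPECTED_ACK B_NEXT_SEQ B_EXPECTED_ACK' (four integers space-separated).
Answer: 589 2353 2353 589

Derivation:
After event 0: A_seq=248 A_ack=2000 B_seq=2000 B_ack=248
After event 1: A_seq=248 A_ack=2065 B_seq=2065 B_ack=248
After event 2: A_seq=248 A_ack=2065 B_seq=2184 B_ack=248
After event 3: A_seq=248 A_ack=2065 B_seq=2353 B_ack=248
After event 4: A_seq=248 A_ack=2353 B_seq=2353 B_ack=248
After event 5: A_seq=448 A_ack=2353 B_seq=2353 B_ack=448
After event 6: A_seq=589 A_ack=2353 B_seq=2353 B_ack=589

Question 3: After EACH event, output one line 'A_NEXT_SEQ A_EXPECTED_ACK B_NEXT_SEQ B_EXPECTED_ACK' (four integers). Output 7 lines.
248 2000 2000 248
248 2065 2065 248
248 2065 2184 248
248 2065 2353 248
248 2353 2353 248
448 2353 2353 448
589 2353 2353 589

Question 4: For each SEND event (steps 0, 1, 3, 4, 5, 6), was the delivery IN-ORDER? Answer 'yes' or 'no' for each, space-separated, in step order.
Step 0: SEND seq=100 -> in-order
Step 1: SEND seq=2000 -> in-order
Step 3: SEND seq=2184 -> out-of-order
Step 4: SEND seq=2065 -> in-order
Step 5: SEND seq=248 -> in-order
Step 6: SEND seq=448 -> in-order

Answer: yes yes no yes yes yes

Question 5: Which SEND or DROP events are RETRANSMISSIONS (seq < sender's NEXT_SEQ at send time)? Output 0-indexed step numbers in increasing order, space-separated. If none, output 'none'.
Step 0: SEND seq=100 -> fresh
Step 1: SEND seq=2000 -> fresh
Step 2: DROP seq=2065 -> fresh
Step 3: SEND seq=2184 -> fresh
Step 4: SEND seq=2065 -> retransmit
Step 5: SEND seq=248 -> fresh
Step 6: SEND seq=448 -> fresh

Answer: 4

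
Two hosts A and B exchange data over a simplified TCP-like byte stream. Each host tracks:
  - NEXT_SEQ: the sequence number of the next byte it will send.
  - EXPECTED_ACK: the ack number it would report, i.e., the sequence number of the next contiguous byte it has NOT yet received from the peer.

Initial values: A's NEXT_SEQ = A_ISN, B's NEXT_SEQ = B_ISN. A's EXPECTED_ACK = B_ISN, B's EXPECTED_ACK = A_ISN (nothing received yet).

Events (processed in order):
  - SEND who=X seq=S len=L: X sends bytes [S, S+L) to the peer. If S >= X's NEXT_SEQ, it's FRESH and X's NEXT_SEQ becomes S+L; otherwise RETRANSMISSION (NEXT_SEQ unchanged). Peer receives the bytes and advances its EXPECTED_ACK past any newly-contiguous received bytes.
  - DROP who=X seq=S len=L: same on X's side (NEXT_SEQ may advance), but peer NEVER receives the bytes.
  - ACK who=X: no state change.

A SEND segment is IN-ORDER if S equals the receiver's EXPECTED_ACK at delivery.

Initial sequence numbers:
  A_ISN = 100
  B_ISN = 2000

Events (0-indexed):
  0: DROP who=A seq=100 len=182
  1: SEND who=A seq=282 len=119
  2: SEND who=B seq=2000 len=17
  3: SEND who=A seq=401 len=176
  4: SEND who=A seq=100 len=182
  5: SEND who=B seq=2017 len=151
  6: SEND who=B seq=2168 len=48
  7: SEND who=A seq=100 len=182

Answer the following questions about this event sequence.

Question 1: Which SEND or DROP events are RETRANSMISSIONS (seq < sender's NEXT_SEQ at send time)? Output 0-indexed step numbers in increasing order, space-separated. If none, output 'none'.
Step 0: DROP seq=100 -> fresh
Step 1: SEND seq=282 -> fresh
Step 2: SEND seq=2000 -> fresh
Step 3: SEND seq=401 -> fresh
Step 4: SEND seq=100 -> retransmit
Step 5: SEND seq=2017 -> fresh
Step 6: SEND seq=2168 -> fresh
Step 7: SEND seq=100 -> retransmit

Answer: 4 7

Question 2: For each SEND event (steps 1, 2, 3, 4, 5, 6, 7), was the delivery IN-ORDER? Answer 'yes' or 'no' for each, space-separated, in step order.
Step 1: SEND seq=282 -> out-of-order
Step 2: SEND seq=2000 -> in-order
Step 3: SEND seq=401 -> out-of-order
Step 4: SEND seq=100 -> in-order
Step 5: SEND seq=2017 -> in-order
Step 6: SEND seq=2168 -> in-order
Step 7: SEND seq=100 -> out-of-order

Answer: no yes no yes yes yes no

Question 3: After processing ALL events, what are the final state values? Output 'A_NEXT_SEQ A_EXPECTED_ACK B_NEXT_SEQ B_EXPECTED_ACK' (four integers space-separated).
After event 0: A_seq=282 A_ack=2000 B_seq=2000 B_ack=100
After event 1: A_seq=401 A_ack=2000 B_seq=2000 B_ack=100
After event 2: A_seq=401 A_ack=2017 B_seq=2017 B_ack=100
After event 3: A_seq=577 A_ack=2017 B_seq=2017 B_ack=100
After event 4: A_seq=577 A_ack=2017 B_seq=2017 B_ack=577
After event 5: A_seq=577 A_ack=2168 B_seq=2168 B_ack=577
After event 6: A_seq=577 A_ack=2216 B_seq=2216 B_ack=577
After event 7: A_seq=577 A_ack=2216 B_seq=2216 B_ack=577

Answer: 577 2216 2216 577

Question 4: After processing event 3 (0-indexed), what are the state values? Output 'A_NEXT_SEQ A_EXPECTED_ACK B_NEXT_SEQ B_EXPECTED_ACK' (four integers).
After event 0: A_seq=282 A_ack=2000 B_seq=2000 B_ack=100
After event 1: A_seq=401 A_ack=2000 B_seq=2000 B_ack=100
After event 2: A_seq=401 A_ack=2017 B_seq=2017 B_ack=100
After event 3: A_seq=577 A_ack=2017 B_seq=2017 B_ack=100

577 2017 2017 100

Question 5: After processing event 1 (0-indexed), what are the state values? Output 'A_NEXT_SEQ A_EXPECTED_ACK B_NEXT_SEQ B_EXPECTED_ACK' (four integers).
After event 0: A_seq=282 A_ack=2000 B_seq=2000 B_ack=100
After event 1: A_seq=401 A_ack=2000 B_seq=2000 B_ack=100

401 2000 2000 100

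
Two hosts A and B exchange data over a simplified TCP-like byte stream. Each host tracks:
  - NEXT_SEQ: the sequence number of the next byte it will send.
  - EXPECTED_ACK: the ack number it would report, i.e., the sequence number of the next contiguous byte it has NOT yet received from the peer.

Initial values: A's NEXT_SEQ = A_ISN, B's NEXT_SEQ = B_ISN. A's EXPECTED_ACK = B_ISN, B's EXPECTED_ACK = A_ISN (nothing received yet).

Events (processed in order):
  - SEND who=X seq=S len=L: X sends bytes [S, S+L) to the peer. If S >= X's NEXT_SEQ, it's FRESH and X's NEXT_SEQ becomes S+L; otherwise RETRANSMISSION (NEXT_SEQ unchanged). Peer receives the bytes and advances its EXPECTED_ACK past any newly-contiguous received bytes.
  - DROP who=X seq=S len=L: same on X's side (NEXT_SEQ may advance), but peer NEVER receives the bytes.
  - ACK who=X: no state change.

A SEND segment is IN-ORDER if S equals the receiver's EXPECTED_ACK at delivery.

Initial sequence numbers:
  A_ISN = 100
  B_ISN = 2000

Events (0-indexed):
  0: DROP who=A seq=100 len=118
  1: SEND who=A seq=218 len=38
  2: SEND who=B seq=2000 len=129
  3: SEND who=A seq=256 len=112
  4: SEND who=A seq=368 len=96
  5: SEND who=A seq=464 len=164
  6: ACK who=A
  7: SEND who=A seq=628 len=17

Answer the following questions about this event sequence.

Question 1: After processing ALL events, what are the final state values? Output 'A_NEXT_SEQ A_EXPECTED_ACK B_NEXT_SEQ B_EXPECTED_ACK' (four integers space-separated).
After event 0: A_seq=218 A_ack=2000 B_seq=2000 B_ack=100
After event 1: A_seq=256 A_ack=2000 B_seq=2000 B_ack=100
After event 2: A_seq=256 A_ack=2129 B_seq=2129 B_ack=100
After event 3: A_seq=368 A_ack=2129 B_seq=2129 B_ack=100
After event 4: A_seq=464 A_ack=2129 B_seq=2129 B_ack=100
After event 5: A_seq=628 A_ack=2129 B_seq=2129 B_ack=100
After event 6: A_seq=628 A_ack=2129 B_seq=2129 B_ack=100
After event 7: A_seq=645 A_ack=2129 B_seq=2129 B_ack=100

Answer: 645 2129 2129 100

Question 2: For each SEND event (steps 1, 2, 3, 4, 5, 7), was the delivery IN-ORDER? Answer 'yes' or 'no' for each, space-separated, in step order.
Answer: no yes no no no no

Derivation:
Step 1: SEND seq=218 -> out-of-order
Step 2: SEND seq=2000 -> in-order
Step 3: SEND seq=256 -> out-of-order
Step 4: SEND seq=368 -> out-of-order
Step 5: SEND seq=464 -> out-of-order
Step 7: SEND seq=628 -> out-of-order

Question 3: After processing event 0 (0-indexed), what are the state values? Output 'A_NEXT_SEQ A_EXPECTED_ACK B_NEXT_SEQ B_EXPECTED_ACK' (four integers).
After event 0: A_seq=218 A_ack=2000 B_seq=2000 B_ack=100

218 2000 2000 100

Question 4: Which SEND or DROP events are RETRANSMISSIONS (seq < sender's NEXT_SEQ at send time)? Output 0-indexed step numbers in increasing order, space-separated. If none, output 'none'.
Answer: none

Derivation:
Step 0: DROP seq=100 -> fresh
Step 1: SEND seq=218 -> fresh
Step 2: SEND seq=2000 -> fresh
Step 3: SEND seq=256 -> fresh
Step 4: SEND seq=368 -> fresh
Step 5: SEND seq=464 -> fresh
Step 7: SEND seq=628 -> fresh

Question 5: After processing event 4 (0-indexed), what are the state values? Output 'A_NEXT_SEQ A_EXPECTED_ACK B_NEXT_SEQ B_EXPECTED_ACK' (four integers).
After event 0: A_seq=218 A_ack=2000 B_seq=2000 B_ack=100
After event 1: A_seq=256 A_ack=2000 B_seq=2000 B_ack=100
After event 2: A_seq=256 A_ack=2129 B_seq=2129 B_ack=100
After event 3: A_seq=368 A_ack=2129 B_seq=2129 B_ack=100
After event 4: A_seq=464 A_ack=2129 B_seq=2129 B_ack=100

464 2129 2129 100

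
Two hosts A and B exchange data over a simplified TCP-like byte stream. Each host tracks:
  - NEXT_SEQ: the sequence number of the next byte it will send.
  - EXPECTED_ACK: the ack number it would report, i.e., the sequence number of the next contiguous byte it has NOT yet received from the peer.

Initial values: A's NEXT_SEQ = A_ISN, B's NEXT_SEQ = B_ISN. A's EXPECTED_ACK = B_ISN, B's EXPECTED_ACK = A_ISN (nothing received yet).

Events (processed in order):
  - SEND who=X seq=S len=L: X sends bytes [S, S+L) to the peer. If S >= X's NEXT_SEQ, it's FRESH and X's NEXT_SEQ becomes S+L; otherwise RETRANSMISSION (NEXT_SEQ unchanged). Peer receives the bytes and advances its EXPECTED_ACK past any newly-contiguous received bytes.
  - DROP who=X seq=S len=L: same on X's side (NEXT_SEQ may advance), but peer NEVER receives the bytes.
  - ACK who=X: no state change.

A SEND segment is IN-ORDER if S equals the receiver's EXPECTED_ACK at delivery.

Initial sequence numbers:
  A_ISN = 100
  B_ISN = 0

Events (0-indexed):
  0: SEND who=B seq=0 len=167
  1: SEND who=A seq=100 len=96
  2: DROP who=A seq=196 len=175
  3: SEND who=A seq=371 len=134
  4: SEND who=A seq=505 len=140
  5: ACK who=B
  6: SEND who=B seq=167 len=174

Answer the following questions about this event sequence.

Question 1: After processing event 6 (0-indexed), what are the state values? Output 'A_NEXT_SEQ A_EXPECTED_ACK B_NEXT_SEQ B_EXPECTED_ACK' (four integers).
After event 0: A_seq=100 A_ack=167 B_seq=167 B_ack=100
After event 1: A_seq=196 A_ack=167 B_seq=167 B_ack=196
After event 2: A_seq=371 A_ack=167 B_seq=167 B_ack=196
After event 3: A_seq=505 A_ack=167 B_seq=167 B_ack=196
After event 4: A_seq=645 A_ack=167 B_seq=167 B_ack=196
After event 5: A_seq=645 A_ack=167 B_seq=167 B_ack=196
After event 6: A_seq=645 A_ack=341 B_seq=341 B_ack=196

645 341 341 196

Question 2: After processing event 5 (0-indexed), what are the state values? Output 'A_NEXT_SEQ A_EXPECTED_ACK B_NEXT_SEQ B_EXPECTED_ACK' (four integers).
After event 0: A_seq=100 A_ack=167 B_seq=167 B_ack=100
After event 1: A_seq=196 A_ack=167 B_seq=167 B_ack=196
After event 2: A_seq=371 A_ack=167 B_seq=167 B_ack=196
After event 3: A_seq=505 A_ack=167 B_seq=167 B_ack=196
After event 4: A_seq=645 A_ack=167 B_seq=167 B_ack=196
After event 5: A_seq=645 A_ack=167 B_seq=167 B_ack=196

645 167 167 196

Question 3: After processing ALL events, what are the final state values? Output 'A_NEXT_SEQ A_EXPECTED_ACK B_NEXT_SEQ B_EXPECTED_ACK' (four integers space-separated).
Answer: 645 341 341 196

Derivation:
After event 0: A_seq=100 A_ack=167 B_seq=167 B_ack=100
After event 1: A_seq=196 A_ack=167 B_seq=167 B_ack=196
After event 2: A_seq=371 A_ack=167 B_seq=167 B_ack=196
After event 3: A_seq=505 A_ack=167 B_seq=167 B_ack=196
After event 4: A_seq=645 A_ack=167 B_seq=167 B_ack=196
After event 5: A_seq=645 A_ack=167 B_seq=167 B_ack=196
After event 6: A_seq=645 A_ack=341 B_seq=341 B_ack=196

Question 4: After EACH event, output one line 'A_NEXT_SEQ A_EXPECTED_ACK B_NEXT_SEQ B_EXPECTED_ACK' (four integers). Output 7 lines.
100 167 167 100
196 167 167 196
371 167 167 196
505 167 167 196
645 167 167 196
645 167 167 196
645 341 341 196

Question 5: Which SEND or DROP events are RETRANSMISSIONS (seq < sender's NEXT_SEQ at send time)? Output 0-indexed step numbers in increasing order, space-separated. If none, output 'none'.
Answer: none

Derivation:
Step 0: SEND seq=0 -> fresh
Step 1: SEND seq=100 -> fresh
Step 2: DROP seq=196 -> fresh
Step 3: SEND seq=371 -> fresh
Step 4: SEND seq=505 -> fresh
Step 6: SEND seq=167 -> fresh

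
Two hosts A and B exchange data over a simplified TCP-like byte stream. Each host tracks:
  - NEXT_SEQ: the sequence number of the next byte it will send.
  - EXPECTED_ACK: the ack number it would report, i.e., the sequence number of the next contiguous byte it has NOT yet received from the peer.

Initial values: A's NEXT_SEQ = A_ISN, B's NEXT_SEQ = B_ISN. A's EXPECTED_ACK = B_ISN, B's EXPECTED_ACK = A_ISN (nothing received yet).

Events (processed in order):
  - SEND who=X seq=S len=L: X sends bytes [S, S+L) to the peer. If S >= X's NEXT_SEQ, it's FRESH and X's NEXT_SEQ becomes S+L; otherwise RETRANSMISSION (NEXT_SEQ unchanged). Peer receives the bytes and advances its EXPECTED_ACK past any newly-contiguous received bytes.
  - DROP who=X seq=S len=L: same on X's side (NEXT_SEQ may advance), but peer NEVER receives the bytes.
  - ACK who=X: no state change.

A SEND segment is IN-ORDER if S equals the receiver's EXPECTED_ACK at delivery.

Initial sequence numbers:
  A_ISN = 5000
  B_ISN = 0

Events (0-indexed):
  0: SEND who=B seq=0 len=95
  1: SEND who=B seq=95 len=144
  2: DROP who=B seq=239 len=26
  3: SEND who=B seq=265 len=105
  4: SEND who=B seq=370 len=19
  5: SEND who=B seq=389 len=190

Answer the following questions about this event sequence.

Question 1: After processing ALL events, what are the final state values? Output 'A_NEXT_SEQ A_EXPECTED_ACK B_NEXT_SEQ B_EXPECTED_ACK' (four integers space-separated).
Answer: 5000 239 579 5000

Derivation:
After event 0: A_seq=5000 A_ack=95 B_seq=95 B_ack=5000
After event 1: A_seq=5000 A_ack=239 B_seq=239 B_ack=5000
After event 2: A_seq=5000 A_ack=239 B_seq=265 B_ack=5000
After event 3: A_seq=5000 A_ack=239 B_seq=370 B_ack=5000
After event 4: A_seq=5000 A_ack=239 B_seq=389 B_ack=5000
After event 5: A_seq=5000 A_ack=239 B_seq=579 B_ack=5000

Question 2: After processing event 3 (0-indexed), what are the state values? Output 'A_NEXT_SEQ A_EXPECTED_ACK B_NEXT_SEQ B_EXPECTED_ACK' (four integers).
After event 0: A_seq=5000 A_ack=95 B_seq=95 B_ack=5000
After event 1: A_seq=5000 A_ack=239 B_seq=239 B_ack=5000
After event 2: A_seq=5000 A_ack=239 B_seq=265 B_ack=5000
After event 3: A_seq=5000 A_ack=239 B_seq=370 B_ack=5000

5000 239 370 5000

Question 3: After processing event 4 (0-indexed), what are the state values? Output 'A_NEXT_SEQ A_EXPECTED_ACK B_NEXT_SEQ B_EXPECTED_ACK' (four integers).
After event 0: A_seq=5000 A_ack=95 B_seq=95 B_ack=5000
After event 1: A_seq=5000 A_ack=239 B_seq=239 B_ack=5000
After event 2: A_seq=5000 A_ack=239 B_seq=265 B_ack=5000
After event 3: A_seq=5000 A_ack=239 B_seq=370 B_ack=5000
After event 4: A_seq=5000 A_ack=239 B_seq=389 B_ack=5000

5000 239 389 5000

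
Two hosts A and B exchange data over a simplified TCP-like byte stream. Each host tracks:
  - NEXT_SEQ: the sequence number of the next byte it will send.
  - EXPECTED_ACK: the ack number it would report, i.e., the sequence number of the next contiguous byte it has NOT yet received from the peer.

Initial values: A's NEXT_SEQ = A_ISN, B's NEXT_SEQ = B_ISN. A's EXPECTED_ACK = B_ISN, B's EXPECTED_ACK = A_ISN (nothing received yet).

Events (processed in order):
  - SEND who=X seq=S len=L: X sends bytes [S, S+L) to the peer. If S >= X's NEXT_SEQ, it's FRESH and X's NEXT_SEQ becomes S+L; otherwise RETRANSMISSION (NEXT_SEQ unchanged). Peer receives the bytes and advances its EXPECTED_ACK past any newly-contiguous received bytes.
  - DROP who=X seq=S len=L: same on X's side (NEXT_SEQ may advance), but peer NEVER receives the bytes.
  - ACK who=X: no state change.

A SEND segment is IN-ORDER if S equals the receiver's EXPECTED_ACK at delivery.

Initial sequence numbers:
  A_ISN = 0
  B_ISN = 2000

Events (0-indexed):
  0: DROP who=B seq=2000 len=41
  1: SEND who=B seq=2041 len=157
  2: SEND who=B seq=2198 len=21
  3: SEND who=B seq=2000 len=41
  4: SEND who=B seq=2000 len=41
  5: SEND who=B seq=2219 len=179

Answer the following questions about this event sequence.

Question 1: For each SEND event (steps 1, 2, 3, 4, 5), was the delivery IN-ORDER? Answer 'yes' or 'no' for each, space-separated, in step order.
Answer: no no yes no yes

Derivation:
Step 1: SEND seq=2041 -> out-of-order
Step 2: SEND seq=2198 -> out-of-order
Step 3: SEND seq=2000 -> in-order
Step 4: SEND seq=2000 -> out-of-order
Step 5: SEND seq=2219 -> in-order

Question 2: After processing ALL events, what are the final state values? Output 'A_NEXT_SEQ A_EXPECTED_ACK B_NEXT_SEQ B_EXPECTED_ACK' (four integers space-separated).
After event 0: A_seq=0 A_ack=2000 B_seq=2041 B_ack=0
After event 1: A_seq=0 A_ack=2000 B_seq=2198 B_ack=0
After event 2: A_seq=0 A_ack=2000 B_seq=2219 B_ack=0
After event 3: A_seq=0 A_ack=2219 B_seq=2219 B_ack=0
After event 4: A_seq=0 A_ack=2219 B_seq=2219 B_ack=0
After event 5: A_seq=0 A_ack=2398 B_seq=2398 B_ack=0

Answer: 0 2398 2398 0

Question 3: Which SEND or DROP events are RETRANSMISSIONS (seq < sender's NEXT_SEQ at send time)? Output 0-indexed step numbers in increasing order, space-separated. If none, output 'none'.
Answer: 3 4

Derivation:
Step 0: DROP seq=2000 -> fresh
Step 1: SEND seq=2041 -> fresh
Step 2: SEND seq=2198 -> fresh
Step 3: SEND seq=2000 -> retransmit
Step 4: SEND seq=2000 -> retransmit
Step 5: SEND seq=2219 -> fresh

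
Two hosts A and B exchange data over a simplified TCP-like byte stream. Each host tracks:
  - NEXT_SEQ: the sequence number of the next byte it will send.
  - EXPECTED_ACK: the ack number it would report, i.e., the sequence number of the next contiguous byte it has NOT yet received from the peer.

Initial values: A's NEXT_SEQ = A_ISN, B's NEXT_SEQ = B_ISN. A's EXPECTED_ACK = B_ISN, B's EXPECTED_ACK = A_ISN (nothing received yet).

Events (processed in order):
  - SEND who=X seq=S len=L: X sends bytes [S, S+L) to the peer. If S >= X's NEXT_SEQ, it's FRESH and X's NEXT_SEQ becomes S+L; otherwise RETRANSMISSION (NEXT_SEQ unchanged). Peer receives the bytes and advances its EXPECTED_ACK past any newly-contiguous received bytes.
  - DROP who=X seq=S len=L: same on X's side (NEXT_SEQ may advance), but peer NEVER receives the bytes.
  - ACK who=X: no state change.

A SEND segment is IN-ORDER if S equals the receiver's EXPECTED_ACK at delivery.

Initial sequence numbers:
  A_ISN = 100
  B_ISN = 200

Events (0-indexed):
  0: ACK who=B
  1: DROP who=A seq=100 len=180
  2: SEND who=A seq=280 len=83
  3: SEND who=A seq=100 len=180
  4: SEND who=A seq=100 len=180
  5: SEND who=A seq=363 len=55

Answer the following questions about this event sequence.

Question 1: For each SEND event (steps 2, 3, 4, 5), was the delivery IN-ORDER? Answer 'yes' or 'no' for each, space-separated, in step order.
Step 2: SEND seq=280 -> out-of-order
Step 3: SEND seq=100 -> in-order
Step 4: SEND seq=100 -> out-of-order
Step 5: SEND seq=363 -> in-order

Answer: no yes no yes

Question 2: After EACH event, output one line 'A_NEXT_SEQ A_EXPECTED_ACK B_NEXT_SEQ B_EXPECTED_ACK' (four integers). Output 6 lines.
100 200 200 100
280 200 200 100
363 200 200 100
363 200 200 363
363 200 200 363
418 200 200 418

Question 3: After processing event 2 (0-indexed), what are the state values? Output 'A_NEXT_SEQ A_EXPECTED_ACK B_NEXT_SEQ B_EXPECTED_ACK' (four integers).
After event 0: A_seq=100 A_ack=200 B_seq=200 B_ack=100
After event 1: A_seq=280 A_ack=200 B_seq=200 B_ack=100
After event 2: A_seq=363 A_ack=200 B_seq=200 B_ack=100

363 200 200 100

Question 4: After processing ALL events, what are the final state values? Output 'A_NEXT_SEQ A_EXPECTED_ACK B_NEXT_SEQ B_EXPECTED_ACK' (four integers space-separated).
After event 0: A_seq=100 A_ack=200 B_seq=200 B_ack=100
After event 1: A_seq=280 A_ack=200 B_seq=200 B_ack=100
After event 2: A_seq=363 A_ack=200 B_seq=200 B_ack=100
After event 3: A_seq=363 A_ack=200 B_seq=200 B_ack=363
After event 4: A_seq=363 A_ack=200 B_seq=200 B_ack=363
After event 5: A_seq=418 A_ack=200 B_seq=200 B_ack=418

Answer: 418 200 200 418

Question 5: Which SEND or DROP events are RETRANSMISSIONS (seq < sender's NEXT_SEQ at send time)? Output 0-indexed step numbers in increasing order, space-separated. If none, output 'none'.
Step 1: DROP seq=100 -> fresh
Step 2: SEND seq=280 -> fresh
Step 3: SEND seq=100 -> retransmit
Step 4: SEND seq=100 -> retransmit
Step 5: SEND seq=363 -> fresh

Answer: 3 4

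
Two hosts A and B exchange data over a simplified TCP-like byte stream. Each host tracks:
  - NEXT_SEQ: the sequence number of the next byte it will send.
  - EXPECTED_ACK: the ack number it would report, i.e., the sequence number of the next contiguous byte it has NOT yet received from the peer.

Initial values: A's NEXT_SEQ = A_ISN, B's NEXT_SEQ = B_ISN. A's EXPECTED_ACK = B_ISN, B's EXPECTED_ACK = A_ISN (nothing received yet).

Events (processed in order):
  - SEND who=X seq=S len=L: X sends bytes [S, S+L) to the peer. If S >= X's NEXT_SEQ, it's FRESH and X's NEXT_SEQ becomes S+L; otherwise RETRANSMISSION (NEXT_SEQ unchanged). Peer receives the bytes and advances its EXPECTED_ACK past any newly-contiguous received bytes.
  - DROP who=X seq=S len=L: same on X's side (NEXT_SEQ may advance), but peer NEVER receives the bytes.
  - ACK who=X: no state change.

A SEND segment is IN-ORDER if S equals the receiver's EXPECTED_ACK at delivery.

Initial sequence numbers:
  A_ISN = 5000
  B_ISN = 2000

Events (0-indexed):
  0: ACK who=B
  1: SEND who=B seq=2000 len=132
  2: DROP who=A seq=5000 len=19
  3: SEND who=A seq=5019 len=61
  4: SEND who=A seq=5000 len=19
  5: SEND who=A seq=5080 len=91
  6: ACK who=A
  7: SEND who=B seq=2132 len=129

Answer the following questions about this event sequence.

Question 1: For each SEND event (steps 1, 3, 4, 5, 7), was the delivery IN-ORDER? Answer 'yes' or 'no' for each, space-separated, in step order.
Answer: yes no yes yes yes

Derivation:
Step 1: SEND seq=2000 -> in-order
Step 3: SEND seq=5019 -> out-of-order
Step 4: SEND seq=5000 -> in-order
Step 5: SEND seq=5080 -> in-order
Step 7: SEND seq=2132 -> in-order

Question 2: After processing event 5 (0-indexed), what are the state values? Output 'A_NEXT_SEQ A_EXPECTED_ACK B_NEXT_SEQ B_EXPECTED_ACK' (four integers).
After event 0: A_seq=5000 A_ack=2000 B_seq=2000 B_ack=5000
After event 1: A_seq=5000 A_ack=2132 B_seq=2132 B_ack=5000
After event 2: A_seq=5019 A_ack=2132 B_seq=2132 B_ack=5000
After event 3: A_seq=5080 A_ack=2132 B_seq=2132 B_ack=5000
After event 4: A_seq=5080 A_ack=2132 B_seq=2132 B_ack=5080
After event 5: A_seq=5171 A_ack=2132 B_seq=2132 B_ack=5171

5171 2132 2132 5171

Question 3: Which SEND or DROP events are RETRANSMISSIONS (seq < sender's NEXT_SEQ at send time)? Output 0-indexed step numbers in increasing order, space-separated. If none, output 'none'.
Answer: 4

Derivation:
Step 1: SEND seq=2000 -> fresh
Step 2: DROP seq=5000 -> fresh
Step 3: SEND seq=5019 -> fresh
Step 4: SEND seq=5000 -> retransmit
Step 5: SEND seq=5080 -> fresh
Step 7: SEND seq=2132 -> fresh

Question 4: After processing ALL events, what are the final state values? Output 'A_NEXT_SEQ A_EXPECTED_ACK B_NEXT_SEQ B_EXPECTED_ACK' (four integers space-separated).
Answer: 5171 2261 2261 5171

Derivation:
After event 0: A_seq=5000 A_ack=2000 B_seq=2000 B_ack=5000
After event 1: A_seq=5000 A_ack=2132 B_seq=2132 B_ack=5000
After event 2: A_seq=5019 A_ack=2132 B_seq=2132 B_ack=5000
After event 3: A_seq=5080 A_ack=2132 B_seq=2132 B_ack=5000
After event 4: A_seq=5080 A_ack=2132 B_seq=2132 B_ack=5080
After event 5: A_seq=5171 A_ack=2132 B_seq=2132 B_ack=5171
After event 6: A_seq=5171 A_ack=2132 B_seq=2132 B_ack=5171
After event 7: A_seq=5171 A_ack=2261 B_seq=2261 B_ack=5171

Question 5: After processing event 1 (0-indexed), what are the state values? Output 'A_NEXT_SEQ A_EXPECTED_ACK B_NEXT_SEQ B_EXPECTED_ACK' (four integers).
After event 0: A_seq=5000 A_ack=2000 B_seq=2000 B_ack=5000
After event 1: A_seq=5000 A_ack=2132 B_seq=2132 B_ack=5000

5000 2132 2132 5000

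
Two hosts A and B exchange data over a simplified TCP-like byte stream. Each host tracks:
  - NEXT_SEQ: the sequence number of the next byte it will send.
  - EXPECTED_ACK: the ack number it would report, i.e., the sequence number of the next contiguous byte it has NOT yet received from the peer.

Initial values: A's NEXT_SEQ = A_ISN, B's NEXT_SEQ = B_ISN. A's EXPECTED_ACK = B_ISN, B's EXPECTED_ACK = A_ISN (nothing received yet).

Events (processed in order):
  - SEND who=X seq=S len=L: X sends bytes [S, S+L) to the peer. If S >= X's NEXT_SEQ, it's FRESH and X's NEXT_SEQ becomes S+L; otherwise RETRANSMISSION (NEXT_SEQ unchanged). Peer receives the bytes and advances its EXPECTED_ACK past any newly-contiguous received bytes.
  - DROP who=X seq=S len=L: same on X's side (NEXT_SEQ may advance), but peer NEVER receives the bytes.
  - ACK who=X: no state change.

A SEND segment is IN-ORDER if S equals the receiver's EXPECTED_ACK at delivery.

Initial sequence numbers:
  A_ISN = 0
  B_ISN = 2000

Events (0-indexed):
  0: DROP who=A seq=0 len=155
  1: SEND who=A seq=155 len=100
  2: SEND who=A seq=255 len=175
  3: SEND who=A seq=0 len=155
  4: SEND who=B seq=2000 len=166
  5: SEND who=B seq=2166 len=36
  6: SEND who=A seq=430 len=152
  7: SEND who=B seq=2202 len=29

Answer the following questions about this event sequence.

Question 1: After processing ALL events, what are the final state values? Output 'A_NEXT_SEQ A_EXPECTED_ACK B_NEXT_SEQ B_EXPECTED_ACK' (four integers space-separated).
Answer: 582 2231 2231 582

Derivation:
After event 0: A_seq=155 A_ack=2000 B_seq=2000 B_ack=0
After event 1: A_seq=255 A_ack=2000 B_seq=2000 B_ack=0
After event 2: A_seq=430 A_ack=2000 B_seq=2000 B_ack=0
After event 3: A_seq=430 A_ack=2000 B_seq=2000 B_ack=430
After event 4: A_seq=430 A_ack=2166 B_seq=2166 B_ack=430
After event 5: A_seq=430 A_ack=2202 B_seq=2202 B_ack=430
After event 6: A_seq=582 A_ack=2202 B_seq=2202 B_ack=582
After event 7: A_seq=582 A_ack=2231 B_seq=2231 B_ack=582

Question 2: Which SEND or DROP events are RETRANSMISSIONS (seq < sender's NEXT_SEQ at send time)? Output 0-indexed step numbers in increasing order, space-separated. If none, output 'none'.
Answer: 3

Derivation:
Step 0: DROP seq=0 -> fresh
Step 1: SEND seq=155 -> fresh
Step 2: SEND seq=255 -> fresh
Step 3: SEND seq=0 -> retransmit
Step 4: SEND seq=2000 -> fresh
Step 5: SEND seq=2166 -> fresh
Step 6: SEND seq=430 -> fresh
Step 7: SEND seq=2202 -> fresh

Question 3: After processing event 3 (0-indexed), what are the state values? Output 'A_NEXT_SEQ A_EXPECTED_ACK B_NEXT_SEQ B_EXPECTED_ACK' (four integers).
After event 0: A_seq=155 A_ack=2000 B_seq=2000 B_ack=0
After event 1: A_seq=255 A_ack=2000 B_seq=2000 B_ack=0
After event 2: A_seq=430 A_ack=2000 B_seq=2000 B_ack=0
After event 3: A_seq=430 A_ack=2000 B_seq=2000 B_ack=430

430 2000 2000 430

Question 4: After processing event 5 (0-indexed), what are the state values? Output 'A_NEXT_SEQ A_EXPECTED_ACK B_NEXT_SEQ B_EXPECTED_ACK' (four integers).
After event 0: A_seq=155 A_ack=2000 B_seq=2000 B_ack=0
After event 1: A_seq=255 A_ack=2000 B_seq=2000 B_ack=0
After event 2: A_seq=430 A_ack=2000 B_seq=2000 B_ack=0
After event 3: A_seq=430 A_ack=2000 B_seq=2000 B_ack=430
After event 4: A_seq=430 A_ack=2166 B_seq=2166 B_ack=430
After event 5: A_seq=430 A_ack=2202 B_seq=2202 B_ack=430

430 2202 2202 430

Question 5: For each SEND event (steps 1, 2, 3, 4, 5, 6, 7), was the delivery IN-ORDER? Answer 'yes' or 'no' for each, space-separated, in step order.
Answer: no no yes yes yes yes yes

Derivation:
Step 1: SEND seq=155 -> out-of-order
Step 2: SEND seq=255 -> out-of-order
Step 3: SEND seq=0 -> in-order
Step 4: SEND seq=2000 -> in-order
Step 5: SEND seq=2166 -> in-order
Step 6: SEND seq=430 -> in-order
Step 7: SEND seq=2202 -> in-order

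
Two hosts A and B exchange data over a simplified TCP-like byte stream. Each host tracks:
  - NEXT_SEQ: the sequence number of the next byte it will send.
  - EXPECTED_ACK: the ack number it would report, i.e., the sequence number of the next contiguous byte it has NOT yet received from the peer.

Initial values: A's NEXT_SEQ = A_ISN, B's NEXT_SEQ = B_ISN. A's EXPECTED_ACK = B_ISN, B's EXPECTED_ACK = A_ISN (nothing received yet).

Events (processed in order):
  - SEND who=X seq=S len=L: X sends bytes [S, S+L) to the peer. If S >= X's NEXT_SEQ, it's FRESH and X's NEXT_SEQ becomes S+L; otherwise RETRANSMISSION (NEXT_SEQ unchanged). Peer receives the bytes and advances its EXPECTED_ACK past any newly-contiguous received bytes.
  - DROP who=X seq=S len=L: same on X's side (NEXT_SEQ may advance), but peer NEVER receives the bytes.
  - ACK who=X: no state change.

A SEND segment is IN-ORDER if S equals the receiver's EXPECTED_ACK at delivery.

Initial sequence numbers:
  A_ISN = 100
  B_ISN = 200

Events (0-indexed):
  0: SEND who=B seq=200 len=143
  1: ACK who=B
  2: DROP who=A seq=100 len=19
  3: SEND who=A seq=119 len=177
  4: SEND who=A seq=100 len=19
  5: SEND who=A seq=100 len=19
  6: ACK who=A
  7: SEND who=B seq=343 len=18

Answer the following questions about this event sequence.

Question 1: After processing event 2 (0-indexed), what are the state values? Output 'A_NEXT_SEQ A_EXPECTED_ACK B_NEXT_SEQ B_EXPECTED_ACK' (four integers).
After event 0: A_seq=100 A_ack=343 B_seq=343 B_ack=100
After event 1: A_seq=100 A_ack=343 B_seq=343 B_ack=100
After event 2: A_seq=119 A_ack=343 B_seq=343 B_ack=100

119 343 343 100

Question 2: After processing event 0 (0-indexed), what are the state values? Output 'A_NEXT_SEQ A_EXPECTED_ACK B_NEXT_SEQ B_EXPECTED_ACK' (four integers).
After event 0: A_seq=100 A_ack=343 B_seq=343 B_ack=100

100 343 343 100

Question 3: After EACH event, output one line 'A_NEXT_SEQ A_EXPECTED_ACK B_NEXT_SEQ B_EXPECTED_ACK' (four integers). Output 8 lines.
100 343 343 100
100 343 343 100
119 343 343 100
296 343 343 100
296 343 343 296
296 343 343 296
296 343 343 296
296 361 361 296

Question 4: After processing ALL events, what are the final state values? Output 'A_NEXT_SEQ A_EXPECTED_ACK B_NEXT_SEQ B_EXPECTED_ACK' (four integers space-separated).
After event 0: A_seq=100 A_ack=343 B_seq=343 B_ack=100
After event 1: A_seq=100 A_ack=343 B_seq=343 B_ack=100
After event 2: A_seq=119 A_ack=343 B_seq=343 B_ack=100
After event 3: A_seq=296 A_ack=343 B_seq=343 B_ack=100
After event 4: A_seq=296 A_ack=343 B_seq=343 B_ack=296
After event 5: A_seq=296 A_ack=343 B_seq=343 B_ack=296
After event 6: A_seq=296 A_ack=343 B_seq=343 B_ack=296
After event 7: A_seq=296 A_ack=361 B_seq=361 B_ack=296

Answer: 296 361 361 296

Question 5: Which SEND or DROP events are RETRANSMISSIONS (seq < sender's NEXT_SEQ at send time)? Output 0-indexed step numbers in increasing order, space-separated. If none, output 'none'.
Answer: 4 5

Derivation:
Step 0: SEND seq=200 -> fresh
Step 2: DROP seq=100 -> fresh
Step 3: SEND seq=119 -> fresh
Step 4: SEND seq=100 -> retransmit
Step 5: SEND seq=100 -> retransmit
Step 7: SEND seq=343 -> fresh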